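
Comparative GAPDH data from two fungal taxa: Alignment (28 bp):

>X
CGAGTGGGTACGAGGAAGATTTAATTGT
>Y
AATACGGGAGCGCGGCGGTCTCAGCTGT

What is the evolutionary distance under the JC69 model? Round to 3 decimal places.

The sequences differ at 15 of 28 sites, so p = 15/28 ≈ 0.535714.
d = −(3/4) ln(1 − 4p/3) = −0.75 ln(1 − 0.714285) = −0.75 ln(0.285715)
  = −0.75 × (-1.252760) = 0.939570 substitutions/site.

0.940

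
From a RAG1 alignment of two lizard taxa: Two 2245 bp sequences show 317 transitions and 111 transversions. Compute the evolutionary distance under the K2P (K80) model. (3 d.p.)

P = 317/2245 ≈ 0.141203 and Q = 111/2245 ≈ 0.049443.
Under the Kimura two-parameter model, d = −½ ln(1 − 2P − Q) − ¼ ln(1 − 2Q).
1 − 2P − Q = 0.668151, giving −½ ln(0.668151) = 0.201621.
1 − 2Q = 0.901114, giving −¼ ln(0.901114) = 0.026031.
d = 0.201621 + 0.026031 = 0.227652.

0.228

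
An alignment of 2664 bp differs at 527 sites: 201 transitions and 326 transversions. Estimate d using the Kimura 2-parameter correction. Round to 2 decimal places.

P = 201/2664 ≈ 0.07545 and Q = 326/2664 ≈ 0.122372.
Under the Kimura two-parameter model, d = −½ ln(1 − 2P − Q) − ¼ ln(1 − 2Q).
1 − 2P − Q = 0.726728, giving −½ ln(0.726728) = 0.159602.
1 − 2Q = 0.755256, giving −¼ ln(0.755256) = 0.070175.
d = 0.159602 + 0.070175 = 0.229777.

0.23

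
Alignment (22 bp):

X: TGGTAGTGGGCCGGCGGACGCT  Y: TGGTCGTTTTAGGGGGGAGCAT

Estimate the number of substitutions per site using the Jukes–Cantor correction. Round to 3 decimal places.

The sequences differ at 10 of 22 sites (5, 8, 9, 10, 11, 12, 15, 19, 20, 21), so p = 10/22 ≈ 0.454545.
d = −(3/4) ln(1 − 4p/3) = −0.75 ln(1 − 0.60606) = −0.75 ln(0.39394)
  = −0.75 × (-0.931557) = 0.698668 substitutions/site.

0.699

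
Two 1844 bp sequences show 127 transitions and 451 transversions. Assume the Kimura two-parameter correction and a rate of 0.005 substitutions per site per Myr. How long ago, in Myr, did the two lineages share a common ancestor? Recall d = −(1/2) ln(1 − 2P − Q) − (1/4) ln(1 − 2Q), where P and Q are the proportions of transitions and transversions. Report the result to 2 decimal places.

P = 127/1844 ≈ 0.068872 and Q = 451/1844 ≈ 0.244577.
Under the Kimura two-parameter model, d = −½ ln(1 − 2P − Q) − ¼ ln(1 − 2Q).
1 − 2P − Q = 0.617679, giving −½ ln(0.617679) = 0.240893.
1 − 2Q = 0.510846, giving −¼ ln(0.510846) = 0.167922.
d = 0.240893 + 0.167922 = 0.408815.
Under a molecular clock d = 2μt, so t = d/(2μ) = 0.408815 / (2 × 0.005) = 40.88 Myr.

40.88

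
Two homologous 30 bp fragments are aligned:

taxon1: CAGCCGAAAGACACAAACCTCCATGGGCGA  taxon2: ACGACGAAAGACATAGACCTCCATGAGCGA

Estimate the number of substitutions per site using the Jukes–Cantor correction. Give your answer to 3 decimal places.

The sequences differ at 6 of 30 sites (1, 2, 4, 14, 16, 26), so p = 6/30 = 0.2.
d = −(3/4) ln(1 − 4p/3) = −0.75 ln(1 − 0.266667) = −0.75 ln(0.733333)
  = −0.75 × (-0.310155) = 0.232616 substitutions/site.

0.233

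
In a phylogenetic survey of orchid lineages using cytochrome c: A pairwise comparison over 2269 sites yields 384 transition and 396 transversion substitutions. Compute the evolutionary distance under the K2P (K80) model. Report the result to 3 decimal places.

0.467

P = 384/2269 ≈ 0.169238 and Q = 396/2269 ≈ 0.174526.
Under the Kimura two-parameter model, d = −½ ln(1 − 2P − Q) − ¼ ln(1 − 2Q).
1 − 2P − Q = 0.486998, giving −½ ln(0.486998) = 0.359748.
1 − 2Q = 0.650948, giving −¼ ln(0.650948) = 0.107331.
d = 0.359748 + 0.107331 = 0.467079.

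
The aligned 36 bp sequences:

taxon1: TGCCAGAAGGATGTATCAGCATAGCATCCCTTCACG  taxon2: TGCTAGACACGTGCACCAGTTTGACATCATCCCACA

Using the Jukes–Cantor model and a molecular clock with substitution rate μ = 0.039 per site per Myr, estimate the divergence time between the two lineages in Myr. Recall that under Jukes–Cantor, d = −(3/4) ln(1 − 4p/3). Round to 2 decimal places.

The sequences differ at 16 of 36 sites, so p = 16/36 ≈ 0.444444.
d = −(3/4) ln(1 − 4p/3) = −0.75 ln(1 − 0.592592) = −0.75 ln(0.407408)
  = −0.75 × (-0.897940) = 0.673455 substitutions/site.
Under a molecular clock d = 2μt, so t = d/(2μ) = 0.673455 / (2 × 0.039) = 8.63 Myr.

8.63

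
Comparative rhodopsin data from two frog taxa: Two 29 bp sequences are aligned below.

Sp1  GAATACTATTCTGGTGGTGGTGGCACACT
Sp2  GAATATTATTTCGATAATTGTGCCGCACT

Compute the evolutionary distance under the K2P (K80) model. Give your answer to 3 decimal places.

0.438

Of 29 sites, 7 differences are transitions and 2 are transversions, so P = 7/29 ≈ 0.241379 and Q = 2/29 ≈ 0.068966.
Under the Kimura two-parameter model, d = −½ ln(1 − 2P − Q) − ¼ ln(1 − 2Q).
1 − 2P − Q = 0.448276, giving −½ ln(0.448276) = 0.401173.
1 − 2Q = 0.862068, giving −¼ ln(0.862068) = 0.037105.
d = 0.401173 + 0.037105 = 0.438278.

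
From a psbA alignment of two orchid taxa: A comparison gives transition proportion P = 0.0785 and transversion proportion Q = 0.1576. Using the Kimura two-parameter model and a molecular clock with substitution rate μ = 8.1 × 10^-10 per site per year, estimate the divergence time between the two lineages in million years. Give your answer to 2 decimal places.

Under the Kimura two-parameter model, d = −½ ln(1 − 2P − Q) − ¼ ln(1 − 2Q).
1 − 2P − Q = 0.6854, giving −½ ln(0.6854) = 0.188876.
1 − 2Q = 0.6848, giving −¼ ln(0.6848) = 0.094657.
d = 0.188876 + 0.094657 = 0.283533.
Under a molecular clock d = 2μt, so t = d/(2μ) = 0.283533 / (2 × 8.1 × 10^-10) = 175.02 million years.

175.02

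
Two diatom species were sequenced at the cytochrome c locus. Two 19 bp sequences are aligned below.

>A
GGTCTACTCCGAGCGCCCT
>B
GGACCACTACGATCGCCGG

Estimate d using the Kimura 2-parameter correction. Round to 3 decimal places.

0.417

Of 19 sites, 1 differences are transitions and 5 are transversions, so P = 1/19 ≈ 0.052632 and Q = 5/19 ≈ 0.263158.
Under the Kimura two-parameter model, d = −½ ln(1 − 2P − Q) − ¼ ln(1 − 2Q).
1 − 2P − Q = 0.631578, giving −½ ln(0.631578) = 0.229767.
1 − 2Q = 0.473684, giving −¼ ln(0.473684) = 0.186804.
d = 0.229767 + 0.186804 = 0.416571.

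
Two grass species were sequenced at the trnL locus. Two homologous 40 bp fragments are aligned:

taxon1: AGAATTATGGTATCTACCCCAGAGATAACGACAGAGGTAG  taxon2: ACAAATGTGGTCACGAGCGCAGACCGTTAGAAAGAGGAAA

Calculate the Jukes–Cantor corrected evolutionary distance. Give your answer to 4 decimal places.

The sequences differ at 17 of 40 sites, so p = 17/40 = 0.425.
d = −(3/4) ln(1 − 4p/3) = −0.75 ln(1 − 0.566667) = −0.75 ln(0.433333)
  = −0.75 × (-0.836249) = 0.627187 substitutions/site.

0.6272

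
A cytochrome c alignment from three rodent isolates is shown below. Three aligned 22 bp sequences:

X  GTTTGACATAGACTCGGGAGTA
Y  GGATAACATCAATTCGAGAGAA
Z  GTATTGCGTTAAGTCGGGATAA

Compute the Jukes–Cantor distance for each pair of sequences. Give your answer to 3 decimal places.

X–Y: 8/22 sites differ → p ≈ 0.363636, d = −0.75 ln(1 − 0.484848) = 0.497470 ≈ 0.497.
X–Z: 9/22 sites differ → p ≈ 0.409091, d = −0.75 ln(1 − 0.545455) = 0.591344 ≈ 0.591.
Y–Z: 8/22 sites differ → p ≈ 0.363636, d = −0.75 ln(1 − 0.484848) = 0.497470 ≈ 0.497.

d(X,Y) = 0.497, d(X,Z) = 0.591, d(Y,Z) = 0.497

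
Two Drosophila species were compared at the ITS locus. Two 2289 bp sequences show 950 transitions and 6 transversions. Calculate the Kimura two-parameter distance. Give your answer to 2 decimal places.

P = 950/2289 ≈ 0.415028 and Q = 6/2289 ≈ 0.002621.
Under the Kimura two-parameter model, d = −½ ln(1 − 2P − Q) − ¼ ln(1 − 2Q).
1 − 2P − Q = 0.167323, giving −½ ln(0.167323) = 0.893915.
1 − 2Q = 0.994758, giving −¼ ln(0.994758) = 0.001314.
d = 0.893915 + 0.001314 = 0.895229.

0.90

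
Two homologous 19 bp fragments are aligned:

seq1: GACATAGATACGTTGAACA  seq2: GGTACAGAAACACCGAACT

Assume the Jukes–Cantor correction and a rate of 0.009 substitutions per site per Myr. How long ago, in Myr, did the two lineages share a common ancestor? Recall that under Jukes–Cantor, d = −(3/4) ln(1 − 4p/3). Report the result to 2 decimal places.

The sequences differ at 8 of 19 sites (2, 3, 5, 9, 12, 13, 14, 19), so p = 8/19 ≈ 0.421053.
d = −(3/4) ln(1 − 4p/3) = −0.75 ln(1 − 0.561404) = −0.75 ln(0.438596)
  = −0.75 × (-0.824177) = 0.618133 substitutions/site.
Under a molecular clock d = 2μt, so t = d/(2μ) = 0.618133 / (2 × 0.009) = 34.34 Myr.

34.34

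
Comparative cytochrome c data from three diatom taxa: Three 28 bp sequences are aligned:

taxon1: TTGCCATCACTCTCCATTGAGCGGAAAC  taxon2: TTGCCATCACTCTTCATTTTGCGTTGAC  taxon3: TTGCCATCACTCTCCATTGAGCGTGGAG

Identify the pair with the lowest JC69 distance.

taxon1 and taxon3

taxon1–taxon2: 6/28 differ, p = 0.214, d = 0.252.
taxon1–taxon3: 4/28 differ, p = 0.143, d = 0.158.
taxon2–taxon3: 5/28 differ, p = 0.179, d = 0.204.
The smallest distance is between taxon1 and taxon3.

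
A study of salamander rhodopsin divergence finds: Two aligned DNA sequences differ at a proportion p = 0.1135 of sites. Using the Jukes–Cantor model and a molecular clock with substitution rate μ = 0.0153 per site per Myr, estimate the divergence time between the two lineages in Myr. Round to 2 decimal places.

4.02

d = −(3/4) ln(1 − 4p/3) = −0.75 ln(1 − 0.151333) = −0.75 ln(0.848667)
  = −0.75 × (-0.164088) = 0.123066 substitutions/site.
Under a molecular clock d = 2μt, so t = d/(2μ) = 0.123066 / (2 × 0.0153) = 4.02 Myr.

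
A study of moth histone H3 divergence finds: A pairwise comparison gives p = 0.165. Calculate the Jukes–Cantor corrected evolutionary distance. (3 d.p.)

0.186

d = −(3/4) ln(1 − 4p/3) = −0.75 ln(1 − 0.22) = −0.75 ln(0.78)
  = −0.75 × (-0.248461) = 0.186346 substitutions/site.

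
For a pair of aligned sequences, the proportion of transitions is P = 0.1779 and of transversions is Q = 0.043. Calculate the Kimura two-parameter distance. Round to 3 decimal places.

Under the Kimura two-parameter model, d = −½ ln(1 − 2P − Q) − ¼ ln(1 − 2Q).
1 − 2P − Q = 0.6012, giving −½ ln(0.6012) = 0.254414.
1 − 2Q = 0.914, giving −¼ ln(0.914) = 0.022481.
d = 0.254414 + 0.022481 = 0.276895.

0.277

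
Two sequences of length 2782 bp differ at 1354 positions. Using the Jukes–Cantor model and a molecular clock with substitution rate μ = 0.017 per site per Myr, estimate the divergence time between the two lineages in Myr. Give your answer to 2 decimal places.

p = 1354/2782 ≈ 0.4867.
d = −(3/4) ln(1 − 4p/3) = −0.75 ln(1 − 0.648933) = −0.75 ln(0.351067)
  = −0.75 × (-1.046778) = 0.785084 substitutions/site.
Under a molecular clock d = 2μt, so t = d/(2μ) = 0.785084 / (2 × 0.017) = 23.09 Myr.

23.09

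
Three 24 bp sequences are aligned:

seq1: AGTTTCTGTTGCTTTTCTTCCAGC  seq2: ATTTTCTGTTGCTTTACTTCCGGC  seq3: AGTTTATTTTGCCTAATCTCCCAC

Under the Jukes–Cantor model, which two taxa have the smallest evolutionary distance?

seq1 and seq2

seq1–seq2: 3/24 differ, p = 0.125, d = 0.137.
seq1–seq3: 9/24 differ, p = 0.375, d = 0.520.
seq2–seq3: 9/24 differ, p = 0.375, d = 0.520.
The smallest distance is between seq1 and seq2.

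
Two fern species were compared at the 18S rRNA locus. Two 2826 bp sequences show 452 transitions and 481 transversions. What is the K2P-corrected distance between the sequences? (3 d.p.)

P = 452/2826 ≈ 0.159943 and Q = 481/2826 ≈ 0.170205.
Under the Kimura two-parameter model, d = −½ ln(1 − 2P − Q) − ¼ ln(1 − 2Q).
1 − 2P − Q = 0.509909, giving −½ ln(0.509909) = 0.336762.
1 − 2Q = 0.65959, giving −¼ ln(0.65959) = 0.104034.
d = 0.336762 + 0.104034 = 0.440796.

0.441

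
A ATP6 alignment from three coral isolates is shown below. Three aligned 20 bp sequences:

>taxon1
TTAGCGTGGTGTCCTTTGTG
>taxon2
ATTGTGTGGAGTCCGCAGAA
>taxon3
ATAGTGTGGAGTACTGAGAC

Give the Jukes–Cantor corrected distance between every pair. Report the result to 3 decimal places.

taxon1–taxon2: 9/20 sites differ → p = 0.45, d = −0.75 ln(1 − 0.6) = 0.687218 ≈ 0.687.
taxon1–taxon3: 8/20 sites differ → p = 0.4, d = −0.75 ln(1 − 0.533333) = 0.571605 ≈ 0.572.
taxon2–taxon3: 5/20 sites differ → p = 0.25, d = −0.75 ln(1 − 0.333333) = 0.304098 ≈ 0.304.

d(taxon1,taxon2) = 0.687, d(taxon1,taxon3) = 0.572, d(taxon2,taxon3) = 0.304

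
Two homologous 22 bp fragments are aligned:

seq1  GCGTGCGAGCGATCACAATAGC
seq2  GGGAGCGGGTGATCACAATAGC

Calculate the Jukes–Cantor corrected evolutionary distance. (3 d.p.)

0.208

The sequences differ at 4 of 22 sites (2, 4, 8, 10), so p = 4/22 ≈ 0.181818.
d = −(3/4) ln(1 − 4p/3) = −0.75 ln(1 − 0.242424) = −0.75 ln(0.757576)
  = −0.75 × (-0.277631) = 0.208223 substitutions/site.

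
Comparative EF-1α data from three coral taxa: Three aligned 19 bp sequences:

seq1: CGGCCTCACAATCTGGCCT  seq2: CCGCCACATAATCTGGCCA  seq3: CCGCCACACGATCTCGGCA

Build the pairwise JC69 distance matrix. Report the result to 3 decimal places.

seq1–seq2: 4/19 sites differ → p ≈ 0.210526, d = −0.75 ln(1 − 0.280701) = 0.247109 ≈ 0.247.
seq1–seq3: 6/19 sites differ → p ≈ 0.315789, d = −0.75 ln(1 − 0.421052) = 0.409907 ≈ 0.410.
seq2–seq3: 4/19 sites differ → p ≈ 0.210526, d = −0.75 ln(1 − 0.280701) = 0.247109 ≈ 0.247.

d(seq1,seq2) = 0.247, d(seq1,seq3) = 0.410, d(seq2,seq3) = 0.247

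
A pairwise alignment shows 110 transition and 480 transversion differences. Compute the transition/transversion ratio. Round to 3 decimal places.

0.229

R = 110/480 = 0.229166… ≈ 0.229 (to 3 d.p.).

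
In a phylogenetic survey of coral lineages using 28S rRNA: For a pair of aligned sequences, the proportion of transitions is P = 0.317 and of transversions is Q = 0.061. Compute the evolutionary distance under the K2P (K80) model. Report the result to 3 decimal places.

Under the Kimura two-parameter model, d = −½ ln(1 − 2P − Q) − ¼ ln(1 − 2Q).
1 − 2P − Q = 0.305, giving −½ ln(0.305) = 0.593722.
1 − 2Q = 0.878, giving −¼ ln(0.878) = 0.032527.
d = 0.593722 + 0.032527 = 0.626249.

0.626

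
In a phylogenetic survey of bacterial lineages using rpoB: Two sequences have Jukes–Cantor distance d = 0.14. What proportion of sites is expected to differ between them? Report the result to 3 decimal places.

0.128

p = (3/4)(1 − e^(−4d/3)) = 0.75 × (1 − e^(-0.186667)) = 0.75 × (1 − 0.829720) = 0.127710.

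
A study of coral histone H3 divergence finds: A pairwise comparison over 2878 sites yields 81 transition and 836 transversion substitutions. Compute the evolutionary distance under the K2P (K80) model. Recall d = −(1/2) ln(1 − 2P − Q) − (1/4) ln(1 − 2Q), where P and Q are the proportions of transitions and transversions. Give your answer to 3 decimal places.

0.430

P = 81/2878 ≈ 0.028145 and Q = 836/2878 ≈ 0.290479.
Under the Kimura two-parameter model, d = −½ ln(1 − 2P − Q) − ¼ ln(1 − 2Q).
1 − 2P − Q = 0.653231, giving −½ ln(0.653231) = 0.212912.
1 − 2Q = 0.419042, giving −¼ ln(0.419042) = 0.217446.
d = 0.212912 + 0.217446 = 0.430358.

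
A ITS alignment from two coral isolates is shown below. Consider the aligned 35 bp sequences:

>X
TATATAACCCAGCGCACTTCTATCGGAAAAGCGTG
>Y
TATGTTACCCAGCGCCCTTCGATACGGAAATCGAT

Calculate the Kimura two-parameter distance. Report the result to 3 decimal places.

Of 35 sites, 2 differences are transitions and 8 are transversions, so P = 2/35 ≈ 0.057143 and Q = 8/35 ≈ 0.228571.
Under the Kimura two-parameter model, d = −½ ln(1 − 2P − Q) − ¼ ln(1 − 2Q).
1 − 2P − Q = 0.657143, giving −½ ln(0.657143) = 0.209927.
1 − 2Q = 0.542858, giving −¼ ln(0.542858) = 0.152727.
d = 0.209927 + 0.152727 = 0.362654.

0.363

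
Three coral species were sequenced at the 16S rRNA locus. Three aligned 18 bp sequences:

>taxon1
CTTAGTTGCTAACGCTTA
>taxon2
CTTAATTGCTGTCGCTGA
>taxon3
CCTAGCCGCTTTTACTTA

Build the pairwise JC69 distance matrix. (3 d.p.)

d(taxon1,taxon2) = 0.264, d(taxon1,taxon3) = 0.548, d(taxon2,taxon3) = 0.673

taxon1–taxon2: 4/18 sites differ → p ≈ 0.222222, d = −0.75 ln(1 − 0.296296) = 0.263548 ≈ 0.264.
taxon1–taxon3: 7/18 sites differ → p ≈ 0.388889, d = −0.75 ln(1 − 0.518519) = 0.548166 ≈ 0.548.
taxon2–taxon3: 8/18 sites differ → p ≈ 0.444444, d = −0.75 ln(1 − 0.592592) = 0.673455 ≈ 0.673.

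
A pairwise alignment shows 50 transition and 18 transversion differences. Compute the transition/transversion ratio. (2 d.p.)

R = 50/18 = 2.777777… ≈ 2.78 (to 2 d.p.).

2.78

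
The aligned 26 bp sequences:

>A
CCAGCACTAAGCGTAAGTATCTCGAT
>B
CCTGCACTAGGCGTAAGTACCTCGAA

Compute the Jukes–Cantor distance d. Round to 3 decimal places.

0.172

The sequences differ at 4 of 26 sites (3, 10, 20, 26), so p = 4/26 ≈ 0.153846.
d = −(3/4) ln(1 − 4p/3) = −0.75 ln(1 − 0.205128) = −0.75 ln(0.794872)
  = −0.75 × (-0.229574) = 0.172181 substitutions/site.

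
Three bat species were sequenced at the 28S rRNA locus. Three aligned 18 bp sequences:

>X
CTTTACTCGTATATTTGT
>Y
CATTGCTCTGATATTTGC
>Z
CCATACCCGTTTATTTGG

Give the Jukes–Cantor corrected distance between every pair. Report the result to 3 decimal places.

X–Y: 5/18 sites differ → p ≈ 0.277778, d = −0.75 ln(1 − 0.370371) = 0.346968 ≈ 0.347.
X–Z: 5/18 sites differ → p ≈ 0.277778, d = −0.75 ln(1 − 0.370371) = 0.346968 ≈ 0.347.
Y–Z: 8/18 sites differ → p ≈ 0.444444, d = −0.75 ln(1 − 0.592592) = 0.673455 ≈ 0.673.

d(X,Y) = 0.347, d(X,Z) = 0.347, d(Y,Z) = 0.673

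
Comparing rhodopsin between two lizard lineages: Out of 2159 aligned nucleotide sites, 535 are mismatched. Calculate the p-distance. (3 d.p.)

0.248

p = 535/2159 = 0.247799… ≈ 0.248 (to 3 d.p.).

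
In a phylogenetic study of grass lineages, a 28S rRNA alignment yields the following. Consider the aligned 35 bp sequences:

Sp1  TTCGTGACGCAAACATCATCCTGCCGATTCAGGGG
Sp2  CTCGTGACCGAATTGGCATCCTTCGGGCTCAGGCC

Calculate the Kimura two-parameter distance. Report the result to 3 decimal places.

0.514

Of 35 sites, 5 differences are transitions and 8 are transversions, so P = 5/35 ≈ 0.142857 and Q = 8/35 ≈ 0.228571.
Under the Kimura two-parameter model, d = −½ ln(1 − 2P − Q) − ¼ ln(1 − 2Q).
1 − 2P − Q = 0.485715, giving −½ ln(0.485715) = 0.361067.
1 − 2Q = 0.542858, giving −¼ ln(0.542858) = 0.152727.
d = 0.361067 + 0.152727 = 0.513794.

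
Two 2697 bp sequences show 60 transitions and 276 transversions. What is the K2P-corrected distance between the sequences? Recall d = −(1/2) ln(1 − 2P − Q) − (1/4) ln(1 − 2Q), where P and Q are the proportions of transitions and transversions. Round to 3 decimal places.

0.137

P = 60/2697 ≈ 0.022247 and Q = 276/2697 ≈ 0.102336.
Under the Kimura two-parameter model, d = −½ ln(1 − 2P − Q) − ¼ ln(1 − 2Q).
1 − 2P − Q = 0.85317, giving −½ ln(0.85317) = 0.079398.
1 − 2Q = 0.795328, giving −¼ ln(0.795328) = 0.057250.
d = 0.079398 + 0.057250 = 0.136648.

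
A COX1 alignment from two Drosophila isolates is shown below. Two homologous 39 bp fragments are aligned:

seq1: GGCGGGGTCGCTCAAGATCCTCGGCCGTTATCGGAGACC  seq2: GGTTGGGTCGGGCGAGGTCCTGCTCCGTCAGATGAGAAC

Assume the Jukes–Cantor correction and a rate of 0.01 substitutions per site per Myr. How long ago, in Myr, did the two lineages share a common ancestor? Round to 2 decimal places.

24.42

The sequences differ at 14 of 39 sites, so p = 14/39 ≈ 0.358974.
d = −(3/4) ln(1 − 4p/3) = −0.75 ln(1 − 0.478632) = −0.75 ln(0.521368)
  = −0.75 × (-0.651299) = 0.488474 substitutions/site.
Under a molecular clock d = 2μt, so t = d/(2μ) = 0.488474 / (2 × 0.01) = 24.42 Myr.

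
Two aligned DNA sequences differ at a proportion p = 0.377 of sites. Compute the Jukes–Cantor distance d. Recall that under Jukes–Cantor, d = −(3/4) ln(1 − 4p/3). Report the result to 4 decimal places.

d = −(3/4) ln(1 − 4p/3) = −0.75 ln(1 − 0.502667) = −0.75 ln(0.497333)
  = −0.75 × (-0.698495) = 0.523871 substitutions/site.

0.5239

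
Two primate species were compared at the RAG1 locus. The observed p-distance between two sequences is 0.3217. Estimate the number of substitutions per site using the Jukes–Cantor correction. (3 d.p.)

d = −(3/4) ln(1 − 4p/3) = −0.75 ln(1 − 0.428933) = −0.75 ln(0.571067)
  = −0.75 × (-0.560249) = 0.420187 substitutions/site.

0.420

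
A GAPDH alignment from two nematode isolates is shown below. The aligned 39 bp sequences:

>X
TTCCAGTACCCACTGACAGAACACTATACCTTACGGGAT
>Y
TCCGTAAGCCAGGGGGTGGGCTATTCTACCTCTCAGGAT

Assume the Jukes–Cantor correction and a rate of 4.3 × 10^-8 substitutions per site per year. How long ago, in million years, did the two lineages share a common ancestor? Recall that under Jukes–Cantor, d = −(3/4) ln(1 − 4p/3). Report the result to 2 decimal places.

The sequences differ at 21 of 39 sites, so p = 21/39 ≈ 0.538462.
d = −(3/4) ln(1 − 4p/3) = −0.75 ln(1 − 0.717949) = −0.75 ln(0.282051)
  = −0.75 × (-1.265667) = 0.949250 substitutions/site.
Under a molecular clock d = 2μt, so t = d/(2μ) = 0.949250 / (2 × 4.3 × 10^-8) = 11.04 million years.

11.04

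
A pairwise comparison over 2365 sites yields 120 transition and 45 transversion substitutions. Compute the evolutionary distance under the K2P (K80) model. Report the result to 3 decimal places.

0.074

P = 120/2365 ≈ 0.05074 and Q = 45/2365 ≈ 0.019027.
Under the Kimura two-parameter model, d = −½ ln(1 − 2P − Q) − ¼ ln(1 − 2Q).
1 − 2P − Q = 0.879493, giving −½ ln(0.879493) = 0.064205.
1 − 2Q = 0.961946, giving −¼ ln(0.961946) = 0.009699.
d = 0.064205 + 0.009699 = 0.073904.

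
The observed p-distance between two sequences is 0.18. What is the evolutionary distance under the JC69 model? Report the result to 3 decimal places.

d = −(3/4) ln(1 − 4p/3) = −0.75 ln(1 − 0.24) = −0.75 ln(0.76)
  = −0.75 × (-0.274437) = 0.205828 substitutions/site.

0.206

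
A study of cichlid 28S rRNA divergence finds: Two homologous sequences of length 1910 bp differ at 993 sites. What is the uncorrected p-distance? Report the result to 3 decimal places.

0.520

p = 993/1910 = 0.519895… ≈ 0.520 (to 3 d.p.).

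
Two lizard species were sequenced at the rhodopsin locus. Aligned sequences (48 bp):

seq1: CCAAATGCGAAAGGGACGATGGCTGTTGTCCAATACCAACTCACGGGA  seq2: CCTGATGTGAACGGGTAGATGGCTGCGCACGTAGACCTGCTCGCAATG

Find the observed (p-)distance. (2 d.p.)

The sequences differ at 20 of 48 positions.
p = 20/48 = 0.416666… ≈ 0.42 (to 2 d.p.).

0.42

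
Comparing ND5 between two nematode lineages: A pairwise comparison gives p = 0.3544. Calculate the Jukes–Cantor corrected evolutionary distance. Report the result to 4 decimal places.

0.4798

d = −(3/4) ln(1 − 4p/3) = −0.75 ln(1 − 0.472533) = −0.75 ln(0.527467)
  = −0.75 × (-0.639669) = 0.479752 substitutions/site.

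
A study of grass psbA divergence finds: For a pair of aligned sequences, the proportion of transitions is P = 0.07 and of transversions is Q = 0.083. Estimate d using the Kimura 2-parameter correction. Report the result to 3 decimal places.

0.172

Under the Kimura two-parameter model, d = −½ ln(1 − 2P − Q) − ¼ ln(1 − 2Q).
1 − 2P − Q = 0.777, giving −½ ln(0.777) = 0.126157.
1 − 2Q = 0.834, giving −¼ ln(0.834) = 0.045380.
d = 0.126157 + 0.045380 = 0.171537.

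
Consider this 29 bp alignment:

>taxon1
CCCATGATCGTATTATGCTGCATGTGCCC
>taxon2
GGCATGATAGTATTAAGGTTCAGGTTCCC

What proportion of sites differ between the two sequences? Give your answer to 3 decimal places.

The sequences differ at 8 of 29 positions (sites 1, 2, 9, 16, 18, 20, 23, 26).
p = 8/29 = 0.275862… ≈ 0.276 (to 3 d.p.).

0.276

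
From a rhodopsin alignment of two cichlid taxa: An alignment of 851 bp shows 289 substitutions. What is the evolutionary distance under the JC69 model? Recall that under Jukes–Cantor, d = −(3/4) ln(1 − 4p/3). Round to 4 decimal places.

p = 289/851 ≈ 0.3396.
d = −(3/4) ln(1 − 4p/3) = −0.75 ln(1 − 0.4528) = −0.75 ln(0.5472)
  = −0.75 × (-0.602941) = 0.452206 substitutions/site.

0.4522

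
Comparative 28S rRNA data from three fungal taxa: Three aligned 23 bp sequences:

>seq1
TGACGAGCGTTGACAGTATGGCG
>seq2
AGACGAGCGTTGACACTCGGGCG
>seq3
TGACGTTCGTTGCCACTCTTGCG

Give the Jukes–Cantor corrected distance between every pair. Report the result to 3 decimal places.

d(seq1,seq2) = 0.198, d(seq1,seq3) = 0.321, d(seq2,seq3) = 0.321

seq1–seq2: 4/23 sites differ → p ≈ 0.173913, d = −0.75 ln(1 − 0.231884) = 0.197861 ≈ 0.198.
seq1–seq3: 6/23 sites differ → p ≈ 0.26087, d = −0.75 ln(1 − 0.347827) = 0.320584 ≈ 0.321.
seq2–seq3: 6/23 sites differ → p ≈ 0.26087, d = −0.75 ln(1 − 0.347827) = 0.320584 ≈ 0.321.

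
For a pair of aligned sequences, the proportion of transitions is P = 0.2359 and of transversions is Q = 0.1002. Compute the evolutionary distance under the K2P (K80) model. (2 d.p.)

0.48

Under the Kimura two-parameter model, d = −½ ln(1 − 2P − Q) − ¼ ln(1 − 2Q).
1 − 2P − Q = 0.428, giving −½ ln(0.428) = 0.424316.
1 − 2Q = 0.7996, giving −¼ ln(0.7996) = 0.055911.
d = 0.424316 + 0.055911 = 0.480227.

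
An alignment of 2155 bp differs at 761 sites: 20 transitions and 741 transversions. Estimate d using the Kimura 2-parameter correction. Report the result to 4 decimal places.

P = 20/2155 ≈ 0.009281 and Q = 741/2155 ≈ 0.343852.
Under the Kimura two-parameter model, d = −½ ln(1 − 2P − Q) − ¼ ln(1 − 2Q).
1 − 2P − Q = 0.637586, giving −½ ln(0.637586) = 0.225033.
1 − 2Q = 0.312296, giving −¼ ln(0.312296) = 0.290951.
d = 0.225033 + 0.290951 = 0.515984.

0.5160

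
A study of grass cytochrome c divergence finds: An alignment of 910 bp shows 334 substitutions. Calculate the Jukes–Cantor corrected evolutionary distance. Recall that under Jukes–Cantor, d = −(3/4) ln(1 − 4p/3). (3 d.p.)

p = 334/910 ≈ 0.367033.
d = −(3/4) ln(1 − 4p/3) = −0.75 ln(1 − 0.489377) = −0.75 ln(0.510623)
  = −0.75 × (-0.672124) = 0.504093 substitutions/site.

0.504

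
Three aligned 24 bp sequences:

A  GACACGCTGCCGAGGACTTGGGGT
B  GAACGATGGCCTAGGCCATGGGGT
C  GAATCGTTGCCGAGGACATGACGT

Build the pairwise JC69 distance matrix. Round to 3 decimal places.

A–B: 9/24 sites differ → p = 0.375, d = −0.75 ln(1 − 0.5) = 0.519860 ≈ 0.520.
A–C: 6/24 sites differ → p = 0.25, d = −0.75 ln(1 − 0.333333) = 0.304098 ≈ 0.304.
B–C: 8/24 sites differ → p ≈ 0.333333, d = −0.75 ln(1 − 0.444444) = 0.440839 ≈ 0.441.

d(A,B) = 0.520, d(A,C) = 0.304, d(B,C) = 0.441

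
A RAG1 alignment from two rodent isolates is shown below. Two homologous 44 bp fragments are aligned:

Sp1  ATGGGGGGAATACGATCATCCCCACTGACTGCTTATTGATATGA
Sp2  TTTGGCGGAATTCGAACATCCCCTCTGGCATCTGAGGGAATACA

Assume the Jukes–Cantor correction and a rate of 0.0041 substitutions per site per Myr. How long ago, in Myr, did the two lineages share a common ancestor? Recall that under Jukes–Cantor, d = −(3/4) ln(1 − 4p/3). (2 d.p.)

The sequences differ at 16 of 44 sites, so p = 16/44 ≈ 0.363636.
d = −(3/4) ln(1 − 4p/3) = −0.75 ln(1 − 0.484848) = −0.75 ln(0.515152)
  = −0.75 × (-0.663293) = 0.497470 substitutions/site.
Under a molecular clock d = 2μt, so t = d/(2μ) = 0.497470 / (2 × 0.0041) = 60.67 Myr.

60.67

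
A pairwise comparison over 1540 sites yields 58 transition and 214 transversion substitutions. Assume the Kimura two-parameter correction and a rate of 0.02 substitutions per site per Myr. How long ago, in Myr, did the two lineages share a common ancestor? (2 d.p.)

P = 58/1540 ≈ 0.037662 and Q = 214/1540 ≈ 0.138961.
Under the Kimura two-parameter model, d = −½ ln(1 − 2P − Q) − ¼ ln(1 − 2Q).
1 − 2P − Q = 0.785715, giving −½ ln(0.785715) = 0.120581.
1 − 2Q = 0.722078, giving −¼ ln(0.722078) = 0.081406.
d = 0.120581 + 0.081406 = 0.201987.
Under a molecular clock d = 2μt, so t = d/(2μ) = 0.201987 / (2 × 0.02) = 5.05 Myr.

5.05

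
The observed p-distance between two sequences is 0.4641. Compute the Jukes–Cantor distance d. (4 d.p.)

0.7233

d = −(3/4) ln(1 − 4p/3) = −0.75 ln(1 − 0.6188) = −0.75 ln(0.3812)
  = −0.75 × (-0.964431) = 0.723323 substitutions/site.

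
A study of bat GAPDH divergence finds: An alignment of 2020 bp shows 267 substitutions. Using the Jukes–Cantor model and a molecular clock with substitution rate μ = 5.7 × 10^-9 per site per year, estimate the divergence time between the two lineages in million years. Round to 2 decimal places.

12.75

p = 267/2020 ≈ 0.132178.
d = −(3/4) ln(1 − 4p/3) = −0.75 ln(1 − 0.176237) = −0.75 ln(0.823763)
  = −0.75 × (-0.193872) = 0.145404 substitutions/site.
Under a molecular clock d = 2μt, so t = d/(2μ) = 0.145404 / (2 × 5.7 × 10^-9) = 12.75 million years.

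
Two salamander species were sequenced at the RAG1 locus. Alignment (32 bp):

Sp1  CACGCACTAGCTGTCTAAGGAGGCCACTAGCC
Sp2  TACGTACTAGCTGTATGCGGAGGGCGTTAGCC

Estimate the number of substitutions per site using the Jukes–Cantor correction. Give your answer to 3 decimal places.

0.304

The sequences differ at 8 of 32 sites (1, 5, 15, 17, 18, 24, 26, 27), so p = 8/32 = 0.25.
d = −(3/4) ln(1 − 4p/3) = −0.75 ln(1 − 0.333333) = −0.75 ln(0.666667)
  = −0.75 × (-0.405465) = 0.304099 substitutions/site.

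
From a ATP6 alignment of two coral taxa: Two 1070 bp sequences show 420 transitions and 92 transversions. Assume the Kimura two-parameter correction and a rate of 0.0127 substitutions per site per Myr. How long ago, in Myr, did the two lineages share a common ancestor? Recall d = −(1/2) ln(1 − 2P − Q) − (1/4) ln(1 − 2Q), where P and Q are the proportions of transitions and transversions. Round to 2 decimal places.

42.18

P = 420/1070 ≈ 0.392523 and Q = 92/1070 ≈ 0.085981.
Under the Kimura two-parameter model, d = −½ ln(1 − 2P − Q) − ¼ ln(1 − 2Q).
1 − 2P − Q = 0.128973, giving −½ ln(0.128973) = 1.024076.
1 − 2Q = 0.828038, giving −¼ ln(0.828038) = 0.047174.
d = 1.024076 + 0.047174 = 1.071250.
Under a molecular clock d = 2μt, so t = d/(2μ) = 1.071250 / (2 × 0.0127) = 42.18 Myr.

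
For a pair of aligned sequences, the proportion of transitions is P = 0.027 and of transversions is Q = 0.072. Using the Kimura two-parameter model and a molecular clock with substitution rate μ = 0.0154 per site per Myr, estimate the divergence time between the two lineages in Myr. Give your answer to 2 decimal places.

Under the Kimura two-parameter model, d = −½ ln(1 − 2P − Q) − ¼ ln(1 − 2Q).
1 − 2P − Q = 0.874, giving −½ ln(0.874) = 0.067337.
1 − 2Q = 0.856, giving −¼ ln(0.856) = 0.038871.
d = 0.067337 + 0.038871 = 0.106208.
Under a molecular clock d = 2μt, so t = d/(2μ) = 0.106208 / (2 × 0.0154) = 3.45 Myr.

3.45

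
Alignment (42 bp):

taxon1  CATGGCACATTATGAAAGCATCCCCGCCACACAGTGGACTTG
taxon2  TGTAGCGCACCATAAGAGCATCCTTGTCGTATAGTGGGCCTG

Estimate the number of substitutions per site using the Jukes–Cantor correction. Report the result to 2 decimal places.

0.53

The sequences differ at 16 of 42 sites, so p = 16/42 ≈ 0.380952.
d = −(3/4) ln(1 − 4p/3) = −0.75 ln(1 − 0.507936) = −0.75 ln(0.492064)
  = −0.75 × (-0.709146) = 0.531860 substitutions/site.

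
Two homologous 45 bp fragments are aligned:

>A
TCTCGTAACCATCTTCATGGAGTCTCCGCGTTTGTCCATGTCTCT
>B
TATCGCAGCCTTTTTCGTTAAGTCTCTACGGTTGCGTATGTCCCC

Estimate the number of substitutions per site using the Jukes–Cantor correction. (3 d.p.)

0.482

The sequences differ at 16 of 45 sites, so p = 16/45 ≈ 0.355556.
d = −(3/4) ln(1 − 4p/3) = −0.75 ln(1 − 0.474075) = −0.75 ln(0.525925)
  = −0.75 × (-0.642597) = 0.481948 substitutions/site.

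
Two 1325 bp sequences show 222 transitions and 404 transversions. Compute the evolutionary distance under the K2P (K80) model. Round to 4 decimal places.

P = 222/1325 ≈ 0.167547 and Q = 404/1325 ≈ 0.304906.
Under the Kimura two-parameter model, d = −½ ln(1 − 2P − Q) − ¼ ln(1 − 2Q).
1 − 2P − Q = 0.36, giving −½ ln(0.36) = 0.510826.
1 − 2Q = 0.390188, giving −¼ ln(0.390188) = 0.235282.
d = 0.510826 + 0.235282 = 0.746108.

0.7461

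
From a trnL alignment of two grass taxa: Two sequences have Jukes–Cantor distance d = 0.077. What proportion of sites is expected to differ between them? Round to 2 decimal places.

p = (3/4)(1 − e^(−4d/3)) = 0.75 × (1 − e^(-0.102667)) = 0.75 × (1 − 0.902427) = 0.073180.

0.07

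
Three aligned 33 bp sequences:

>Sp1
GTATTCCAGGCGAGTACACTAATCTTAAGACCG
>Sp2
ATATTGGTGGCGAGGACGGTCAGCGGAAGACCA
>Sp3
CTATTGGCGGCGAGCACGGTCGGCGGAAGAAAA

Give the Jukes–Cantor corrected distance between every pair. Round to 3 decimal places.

Sp1–Sp2: 12/33 sites differ → p ≈ 0.363636, d = −0.75 ln(1 − 0.484848) = 0.497470 ≈ 0.497.
Sp1–Sp3: 15/33 sites differ → p ≈ 0.454545, d = −0.75 ln(1 − 0.60606) = 0.698667 ≈ 0.699.
Sp2–Sp3: 6/33 sites differ → p ≈ 0.181818, d = −0.75 ln(1 − 0.242424) = 0.208224 ≈ 0.208.

d(Sp1,Sp2) = 0.497, d(Sp1,Sp3) = 0.699, d(Sp2,Sp3) = 0.208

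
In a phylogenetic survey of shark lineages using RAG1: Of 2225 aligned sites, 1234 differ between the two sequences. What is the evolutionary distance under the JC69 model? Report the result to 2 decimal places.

1.01

p = 1234/2225 ≈ 0.554607.
d = −(3/4) ln(1 − 4p/3) = −0.75 ln(1 − 0.739476) = −0.75 ln(0.260524)
  = −0.75 × (-1.345060) = 1.008795 substitutions/site.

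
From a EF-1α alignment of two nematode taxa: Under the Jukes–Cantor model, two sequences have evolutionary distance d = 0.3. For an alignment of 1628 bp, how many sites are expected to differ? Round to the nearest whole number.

403

Invert JC69: p = (3/4)(1 − e^(−4d/3)) = 0.75 × (1 − e^(-0.4)) = 0.75 × (1 − 0.670320) = 0.247260.
Expected differing sites = pL ≈ 0.247260 × 1628 = 402.53928 ≈ 403.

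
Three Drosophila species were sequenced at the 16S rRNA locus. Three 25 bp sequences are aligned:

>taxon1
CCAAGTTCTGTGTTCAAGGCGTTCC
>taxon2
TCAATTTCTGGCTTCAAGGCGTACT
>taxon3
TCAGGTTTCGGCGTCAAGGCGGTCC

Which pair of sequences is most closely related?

taxon1 and taxon2

taxon1–taxon2: 6/25 differ, p = 0.240, d = 0.289.
taxon1–taxon3: 8/25 differ, p = 0.320, d = 0.417.
taxon2–taxon3: 8/25 differ, p = 0.320, d = 0.417.
The smallest distance is between taxon1 and taxon2.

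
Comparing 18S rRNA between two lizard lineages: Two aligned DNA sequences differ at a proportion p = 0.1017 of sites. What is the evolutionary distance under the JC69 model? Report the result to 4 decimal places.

0.1093

d = −(3/4) ln(1 − 4p/3) = −0.75 ln(1 − 0.1356) = −0.75 ln(0.8644)
  = −0.75 × (-0.145720) = 0.109290 substitutions/site.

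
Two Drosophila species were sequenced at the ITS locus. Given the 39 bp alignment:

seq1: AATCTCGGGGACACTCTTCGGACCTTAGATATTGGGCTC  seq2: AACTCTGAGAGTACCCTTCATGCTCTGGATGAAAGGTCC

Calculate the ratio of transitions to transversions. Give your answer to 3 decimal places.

6.000

Transitions are A↔G and C↔T; transversions are all other mismatches.
Transitions: 18. Transversions: 3.
R = 18/3 = 6.000.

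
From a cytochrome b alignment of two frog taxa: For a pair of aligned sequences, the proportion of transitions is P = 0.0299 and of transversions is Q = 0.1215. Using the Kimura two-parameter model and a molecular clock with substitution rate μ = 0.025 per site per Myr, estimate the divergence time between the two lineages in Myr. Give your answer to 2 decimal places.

3.39

Under the Kimura two-parameter model, d = −½ ln(1 − 2P − Q) − ¼ ln(1 − 2Q).
1 − 2P − Q = 0.8187, giving −½ ln(0.8187) = 0.100019.
1 − 2Q = 0.757, giving −¼ ln(0.757) = 0.069598.
d = 0.100019 + 0.069598 = 0.169617.
Under a molecular clock d = 2μt, so t = d/(2μ) = 0.169617 / (2 × 0.025) = 3.39 Myr.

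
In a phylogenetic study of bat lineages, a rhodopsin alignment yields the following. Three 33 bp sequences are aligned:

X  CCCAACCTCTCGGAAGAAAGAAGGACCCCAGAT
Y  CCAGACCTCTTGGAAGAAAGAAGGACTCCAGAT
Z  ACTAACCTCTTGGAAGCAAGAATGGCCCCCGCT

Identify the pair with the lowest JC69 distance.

X–Y: 4/33 differ, p = 0.121, d = 0.132.
X–Z: 8/33 differ, p = 0.242, d = 0.293.
Y–Z: 9/33 differ, p = 0.273, d = 0.339.
The smallest distance is between X and Y.

X and Y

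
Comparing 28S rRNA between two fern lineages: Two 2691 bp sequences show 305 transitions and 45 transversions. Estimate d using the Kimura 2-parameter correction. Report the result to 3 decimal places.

0.148

P = 305/2691 ≈ 0.113341 and Q = 45/2691 ≈ 0.016722.
Under the Kimura two-parameter model, d = −½ ln(1 − 2P − Q) − ¼ ln(1 − 2Q).
1 − 2P − Q = 0.756596, giving −½ ln(0.756596) = 0.139463.
1 − 2Q = 0.966556, giving −¼ ln(0.966556) = 0.008504.
d = 0.139463 + 0.008504 = 0.147967.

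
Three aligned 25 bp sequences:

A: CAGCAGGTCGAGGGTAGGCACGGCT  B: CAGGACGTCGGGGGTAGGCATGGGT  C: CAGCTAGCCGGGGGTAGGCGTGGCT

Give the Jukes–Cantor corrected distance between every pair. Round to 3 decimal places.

d(A,B) = 0.233, d(A,C) = 0.289, d(B,C) = 0.289

A–B: 5/25 sites differ → p = 0.2, d = −0.75 ln(1 − 0.266667) = 0.232617 ≈ 0.233.
A–C: 6/25 sites differ → p = 0.24, d = −0.75 ln(1 − 0.32) = 0.289247 ≈ 0.289.
B–C: 6/25 sites differ → p = 0.24, d = −0.75 ln(1 − 0.32) = 0.289247 ≈ 0.289.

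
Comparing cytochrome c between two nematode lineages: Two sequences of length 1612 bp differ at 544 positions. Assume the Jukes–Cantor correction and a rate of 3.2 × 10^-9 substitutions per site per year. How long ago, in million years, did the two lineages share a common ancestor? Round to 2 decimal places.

70.05

p = 544/1612 ≈ 0.337469.
d = −(3/4) ln(1 − 4p/3) = −0.75 ln(1 − 0.449959) = −0.75 ln(0.550041)
  = −0.75 × (-0.597762) = 0.448322 substitutions/site.
Under a molecular clock d = 2μt, so t = d/(2μ) = 0.448322 / (2 × 3.2 × 10^-9) = 70.05 million years.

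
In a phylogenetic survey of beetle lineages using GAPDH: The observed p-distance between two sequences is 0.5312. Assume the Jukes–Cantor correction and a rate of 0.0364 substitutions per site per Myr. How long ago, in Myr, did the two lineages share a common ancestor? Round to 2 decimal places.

d = −(3/4) ln(1 − 4p/3) = −0.75 ln(1 − 0.708267) = −0.75 ln(0.291733)
  = −0.75 × (-1.231916) = 0.923937 substitutions/site.
Under a molecular clock d = 2μt, so t = d/(2μ) = 0.923937 / (2 × 0.0364) = 12.69 Myr.

12.69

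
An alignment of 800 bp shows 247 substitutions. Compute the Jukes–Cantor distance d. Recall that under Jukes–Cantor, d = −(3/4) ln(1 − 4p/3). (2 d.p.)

0.40

p = 247/800 = 0.30875.
d = −(3/4) ln(1 − 4p/3) = −0.75 ln(1 − 0.411667) = −0.75 ln(0.588333)
  = −0.75 × (-0.530462) = 0.397847 substitutions/site.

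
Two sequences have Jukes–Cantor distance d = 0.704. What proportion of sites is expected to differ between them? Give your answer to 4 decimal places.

p = (3/4)(1 − e^(−4d/3)) = 0.75 × (1 − e^(-0.938667)) = 0.75 × (1 − 0.391149) = 0.456638.

0.4566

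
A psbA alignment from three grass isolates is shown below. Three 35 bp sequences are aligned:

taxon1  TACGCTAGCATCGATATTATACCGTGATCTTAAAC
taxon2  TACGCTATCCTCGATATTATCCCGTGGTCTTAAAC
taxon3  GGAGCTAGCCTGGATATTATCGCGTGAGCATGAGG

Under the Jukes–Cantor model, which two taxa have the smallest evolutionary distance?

taxon1 and taxon2

taxon1–taxon2: 4/35 differ, p = 0.114, d = 0.124.
taxon1–taxon3: 12/35 differ, p = 0.343, d = 0.458.
taxon2–taxon3: 12/35 differ, p = 0.343, d = 0.458.
The smallest distance is between taxon1 and taxon2.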